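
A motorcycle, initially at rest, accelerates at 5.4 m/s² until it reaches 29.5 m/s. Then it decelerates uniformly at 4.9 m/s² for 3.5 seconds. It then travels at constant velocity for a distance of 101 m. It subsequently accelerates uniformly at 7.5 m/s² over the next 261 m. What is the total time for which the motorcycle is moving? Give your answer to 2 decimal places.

24.00 s

Phase 1 (accelerating): v₀ = 0 m/s, a = 5.4 m/s².
v = v₀ + at → t = (29.5 − 0) / 5.4 = 5.46 s
v² = v₀² + 2aΔx → Δx = (29.5² − 0²)/(2·5.4) = 80.6 m

Phase 2 (decelerating): v₀ = 29.5 m/s, a = -4.9 m/s².
v = v₀ + at = 29.5 + (-4.9)(3.5) = 12.3 m/s
Δx = v₀t + ½at² = 29.5·3.5 + 0.5·-4.9·3.5² = 73.2 m

Phase 3 (constant speed): v₀ = 12.3 m/s, a = 0 m/s².
Constant speed: t = d/v = 101/12.3 = 8.18 s

Phase 4 (accelerating): v₀ = 12.3 m/s, a = 7.5 m/s².
v² = v₀² + 2aΔx = 12.3² + 2·7.5·261 = 4070 → v = 63.8 m/s
t = (v − v₀)/a = (63.8 − 12.3)/7.5 = 6.86 s
Total time = 5.46 + 3.50 + 8.18 + 6.86 = 24.0 s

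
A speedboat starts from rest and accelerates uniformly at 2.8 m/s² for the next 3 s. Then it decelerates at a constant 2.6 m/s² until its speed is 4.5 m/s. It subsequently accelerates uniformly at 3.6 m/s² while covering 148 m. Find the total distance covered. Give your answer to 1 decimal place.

Phase 1 (accelerating): v₀ = 0 m/s, a = 2.8 m/s².
v = v₀ + at = 0 + (2.8)(3) = 8.40 m/s
Δx = v₀t + ½at² = 0·3 + 0.5·2.8·3² = 12.6 m

Phase 2 (decelerating): v₀ = 8.40 m/s, a = -2.6 m/s².
v = v₀ + at → t = (4.5 − 8.40) / -2.6 = 1.50 s
v² = v₀² + 2aΔx → Δx = (4.5² − 8.40²)/(2·-2.6) = 9.67 m

Phase 3 (accelerating): v₀ = 4.50 m/s, a = 3.6 m/s².
v² = v₀² + 2aΔx = 4.50² + 2·3.6·148 = 1090 → v = 33.0 m/s
t = (v − v₀)/a = (33.0 − 4.50)/3.6 = 7.90 s
Total distance = 12.6 + 9.67 + 148 = 170 m

170.3 m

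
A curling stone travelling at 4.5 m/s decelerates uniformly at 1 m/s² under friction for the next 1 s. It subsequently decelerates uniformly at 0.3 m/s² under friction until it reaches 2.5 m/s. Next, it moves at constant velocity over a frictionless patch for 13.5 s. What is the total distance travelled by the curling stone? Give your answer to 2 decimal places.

47.75 m

Phase 1 (decelerating): v₀ = 4.50 m/s, a = -1 m/s².
v = v₀ + at = 4.50 + (-1)(1) = 3.50 m/s
Δx = v₀t + ½at² = 4.50·1 + 0.5·-1·1² = 4.00 m

Phase 2 (decelerating): v₀ = 3.50 m/s, a = -0.3 m/s².
v = v₀ + at → t = (2.5 − 3.50) / -0.3 = 3.33 s
v² = v₀² + 2aΔx → Δx = (2.5² − 3.50²)/(2·-0.3) = 10.0 m

Phase 3 (constant speed): v₀ = 2.50 m/s, a = 0 m/s².
v = v₀ + at = 2.50 + (0)(13.5) = 2.50 m/s
Δx = v₀t + ½at² = 2.50·13.5 + 0.5·0·13.5² = 33.8 m
Total distance = 4.00 + 10.0 + 33.8 = 47.8 m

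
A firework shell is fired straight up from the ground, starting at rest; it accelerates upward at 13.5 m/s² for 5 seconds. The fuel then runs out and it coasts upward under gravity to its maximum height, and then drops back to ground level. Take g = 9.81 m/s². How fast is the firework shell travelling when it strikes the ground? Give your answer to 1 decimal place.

88.7 m/s

Phase 1 (powered ascent): v₀ = 0 m/s, a = 13.5 m/s².
v = v₀ + at = 0 + (13.5)(5) = 67.5 m/s
Δx = v₀t + ½at² = 0·5 + 0.5·13.5·5² = 169 m

Phase 2 (coasting upward): v₀ = 67.5 m/s, a = -9.81 m/s².
v = v₀ + at → t = (0 − 67.5) / -9.81 = 6.88 s
v² = v₀² + 2aΔx → Δx = (0² − 67.5²)/(2·-9.81) = 232 m

Phase 3 (free fall): v₀ = 0 m/s, a = -9.81 m/s².
Falls 401 m from rest: t = √(2·401/9.81) = 9.04 s; v = g·t = 88.7 m/s.
Impact speed = 88.7 m/s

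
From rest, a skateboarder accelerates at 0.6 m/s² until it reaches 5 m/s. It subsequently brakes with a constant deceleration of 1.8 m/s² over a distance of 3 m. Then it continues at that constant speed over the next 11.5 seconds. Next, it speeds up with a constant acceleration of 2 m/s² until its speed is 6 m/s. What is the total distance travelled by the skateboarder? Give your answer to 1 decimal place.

72.6 m

Phase 1 (accelerating): v₀ = 0 m/s, a = 0.6 m/s².
v = v₀ + at → t = (5 − 0) / 0.6 = 8.33 s
v² = v₀² + 2aΔx → Δx = (5² − 0²)/(2·0.6) = 20.8 m

Phase 2 (decelerating): v₀ = 5.00 m/s, a = -1.8 m/s².
v² = v₀² + 2aΔx = 5.00² + 2·-1.8·3 = 14.2 → v = 3.77 m/s
t = (v − v₀)/a = (3.77 − 5.00)/-1.8 = 0.684 s

Phase 3 (constant speed): v₀ = 3.77 m/s, a = 0 m/s².
v = v₀ + at = 3.77 + (0)(11.5) = 3.77 m/s
Δx = v₀t + ½at² = 3.77·11.5 + 0.5·0·11.5² = 43.3 m

Phase 4 (accelerating): v₀ = 3.77 m/s, a = 2 m/s².
v = v₀ + at → t = (6 − 3.77) / 2 = 1.12 s
v² = v₀² + 2aΔx → Δx = (6² − 3.77²)/(2·2) = 5.45 m
Total distance = 20.8 + 3.00 + 43.3 + 5.45 = 72.6 m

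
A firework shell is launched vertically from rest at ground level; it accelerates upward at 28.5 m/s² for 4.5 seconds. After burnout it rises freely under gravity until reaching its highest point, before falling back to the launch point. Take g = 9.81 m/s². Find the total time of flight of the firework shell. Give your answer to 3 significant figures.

32.7 s

Phase 1 (powered ascent): v₀ = 0 m/s, a = 28.5 m/s².
v = v₀ + at = 0 + (28.5)(4.5) = 128 m/s
Δx = v₀t + ½at² = 0·4.5 + 0.5·28.5·4.5² = 289 m

Phase 2 (coasting upward): v₀ = 128 m/s, a = -9.81 m/s².
v = v₀ + at → t = (0 − 128) / -9.81 = 13.1 s
v² = v₀² + 2aΔx → Δx = (0² − 128²)/(2·-9.81) = 838 m

Phase 3 (free fall): v₀ = 0 m/s, a = -9.81 m/s².
Falls 1130 m from rest: t = √(2·1130/9.81) = 15.2 s; v = g·t = 149 m/s.
Total time = 4.50 + 13.1 + 15.2 = 32.7 s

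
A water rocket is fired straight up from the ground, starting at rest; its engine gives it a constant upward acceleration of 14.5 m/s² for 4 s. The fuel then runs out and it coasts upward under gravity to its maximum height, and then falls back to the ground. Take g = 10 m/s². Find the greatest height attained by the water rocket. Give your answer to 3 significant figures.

284 m

Phase 1 (powered ascent): v₀ = 0 m/s, a = 14.5 m/s².
v = v₀ + at = 0 + (14.5)(4) = 58.0 m/s
Δx = v₀t + ½at² = 0·4 + 0.5·14.5·4² = 116 m

Phase 2 (coasting upward): v₀ = 58.0 m/s, a = -10 m/s².
v = v₀ + at → t = (0 − 58.0) / -10 = 5.80 s
v² = v₀² + 2aΔx → Δx = (0² − 58.0²)/(2·-10) = 168 m
Maximum height = 116 + 168 = 284 m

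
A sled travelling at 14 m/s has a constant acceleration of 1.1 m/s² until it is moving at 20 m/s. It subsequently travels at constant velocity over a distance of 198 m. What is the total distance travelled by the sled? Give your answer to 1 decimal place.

Phase 1 (accelerating): v₀ = 14.0 m/s, a = 1.1 m/s².
v = v₀ + at → t = (20 − 14.0) / 1.1 = 5.45 s
v² = v₀² + 2aΔx → Δx = (20² − 14.0²)/(2·1.1) = 92.7 m

Phase 2 (constant speed): v₀ = 20.0 m/s, a = 0 m/s².
Constant speed: t = d/v = 198/20.0 = 9.90 s
Total distance = 92.7 + 198 = 291 m

290.7 m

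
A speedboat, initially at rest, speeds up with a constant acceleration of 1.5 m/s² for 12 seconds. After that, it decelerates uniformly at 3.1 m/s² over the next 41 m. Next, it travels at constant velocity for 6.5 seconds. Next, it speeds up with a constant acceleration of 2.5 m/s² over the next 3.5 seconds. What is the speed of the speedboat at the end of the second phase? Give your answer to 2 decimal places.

Phase 1 (accelerating): v₀ = 0 m/s, a = 1.5 m/s².
v = v₀ + at = 0 + (1.5)(12) = 18.0 m/s
Δx = v₀t + ½at² = 0·12 + 0.5·1.5·12² = 108 m

Phase 2 (decelerating): v₀ = 18.0 m/s, a = -3.1 m/s².
v² = v₀² + 2aΔx = 18.0² + 2·-3.1·41 = 69.8 → v = 8.35 m/s
t = (v − v₀)/a = (8.35 − 18.0)/-3.1 = 3.11 s
Speed at end of phase 2 = 8.35 m/s

8.35 m/s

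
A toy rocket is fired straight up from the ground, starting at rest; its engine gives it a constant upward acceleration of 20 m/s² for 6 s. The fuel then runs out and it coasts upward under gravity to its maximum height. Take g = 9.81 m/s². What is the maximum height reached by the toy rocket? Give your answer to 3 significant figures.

Phase 1 (powered ascent): v₀ = 0 m/s, a = 20 m/s².
v = v₀ + at = 0 + (20)(6) = 120 m/s
Δx = v₀t + ½at² = 0·6 + 0.5·20·6² = 360 m

Phase 2 (coasting upward): v₀ = 120 m/s, a = -9.81 m/s².
v = v₀ + at → t = (0 − 120) / -9.81 = 12.2 s
v² = v₀² + 2aΔx → Δx = (0² − 120²)/(2·-9.81) = 734 m
Maximum height = 360 + 734 = 1090 m

1090 m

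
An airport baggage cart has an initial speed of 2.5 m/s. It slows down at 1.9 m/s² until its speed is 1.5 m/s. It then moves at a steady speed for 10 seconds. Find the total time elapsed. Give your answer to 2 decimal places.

Phase 1 (decelerating): v₀ = 2.50 m/s, a = -1.9 m/s².
v = v₀ + at → t = (1.5 − 2.50) / -1.9 = 0.526 s
v² = v₀² + 2aΔx → Δx = (1.5² − 2.50²)/(2·-1.9) = 1.05 m

Phase 2 (constant speed): v₀ = 1.50 m/s, a = 0 m/s².
v = v₀ + at = 1.50 + (0)(10) = 1.50 m/s
Δx = v₀t + ½at² = 1.50·10 + 0.5·0·10² = 15.0 m
Total time = 0.526 + 10.0 = 10.5 s

10.53 s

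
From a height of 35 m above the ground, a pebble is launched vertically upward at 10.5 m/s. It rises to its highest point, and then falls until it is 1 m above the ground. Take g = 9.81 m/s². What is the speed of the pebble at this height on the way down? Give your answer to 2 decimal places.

27.88 m/s

Phase 1 (rising): v₀ = 10.5 m/s, a = -9.81 m/s².
v = v₀ + at → t = (0 − 10.5) / -9.81 = 1.07 s
v² = v₀² + 2aΔx → Δx = (0² − 10.5²)/(2·-9.81) = 5.62 m

Phase 2 (falling): v₀ = 0 m/s, a = -9.81 m/s².
Falls 39.6 m from rest: t = √(2·39.6/9.81) = 2.84 s; v = g·t = 27.9 m/s.
Final speed = 27.9 m/s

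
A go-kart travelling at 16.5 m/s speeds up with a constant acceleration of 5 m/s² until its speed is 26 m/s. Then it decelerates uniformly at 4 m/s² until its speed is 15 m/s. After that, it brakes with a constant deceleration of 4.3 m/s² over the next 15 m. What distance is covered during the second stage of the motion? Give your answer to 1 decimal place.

Phase 1 (accelerating): v₀ = 16.5 m/s, a = 5 m/s².
v = v₀ + at → t = (26 − 16.5) / 5 = 1.90 s
v² = v₀² + 2aΔx → Δx = (26² − 16.5²)/(2·5) = 40.4 m

Phase 2 (decelerating): v₀ = 26.0 m/s, a = -4 m/s².
v = v₀ + at → t = (15 − 26.0) / -4 = 2.75 s
v² = v₀² + 2aΔx → Δx = (15² − 26.0²)/(2·-4) = 56.4 m
Distance in phase 2 = 56.4 m

56.4 m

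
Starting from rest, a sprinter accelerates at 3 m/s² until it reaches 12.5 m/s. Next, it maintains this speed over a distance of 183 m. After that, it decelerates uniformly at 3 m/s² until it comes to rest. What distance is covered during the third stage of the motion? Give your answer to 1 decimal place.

Phase 1 (accelerating): v₀ = 0 m/s, a = 3 m/s².
v = v₀ + at → t = (12.5 − 0) / 3 = 4.17 s
v² = v₀² + 2aΔx → Δx = (12.5² − 0²)/(2·3) = 26.0 m

Phase 2 (constant speed): v₀ = 12.5 m/s, a = 0 m/s².
Constant speed: t = d/v = 183/12.5 = 14.6 s

Phase 3 (decelerating): v₀ = 12.5 m/s, a = -3 m/s².
v = v₀ + at → t = (0 − 12.5) / -3 = 4.17 s
v² = v₀² + 2aΔx → Δx = (0² − 12.5²)/(2·-3) = 26.0 m
Distance in phase 3 = 26.0 m

26.0 m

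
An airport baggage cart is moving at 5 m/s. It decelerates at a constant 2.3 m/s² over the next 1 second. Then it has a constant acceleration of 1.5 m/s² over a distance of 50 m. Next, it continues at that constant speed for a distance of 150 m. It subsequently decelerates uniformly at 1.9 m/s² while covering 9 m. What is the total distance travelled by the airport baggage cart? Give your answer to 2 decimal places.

Phase 1 (decelerating): v₀ = 5.00 m/s, a = -2.3 m/s².
v = v₀ + at = 5.00 + (-2.3)(1) = 2.70 m/s
Δx = v₀t + ½at² = 5.00·1 + 0.5·-2.3·1² = 3.85 m

Phase 2 (accelerating): v₀ = 2.70 m/s, a = 1.5 m/s².
v² = v₀² + 2aΔx = 2.70² + 2·1.5·50 = 157 → v = 12.5 m/s
t = (v − v₀)/a = (12.5 − 2.70)/1.5 = 6.56 s

Phase 3 (constant speed): v₀ = 12.5 m/s, a = 0 m/s².
Constant speed: t = d/v = 150/12.5 = 12.0 s

Phase 4 (decelerating): v₀ = 12.5 m/s, a = -1.9 m/s².
v² = v₀² + 2aΔx = 12.5² + 2·-1.9·9 = 123 → v = 11.1 m/s
t = (v − v₀)/a = (11.1 − 12.5)/-1.9 = 0.762 s
Total distance = 3.85 + 50.0 + 150 + 9.00 = 213 m

212.85 m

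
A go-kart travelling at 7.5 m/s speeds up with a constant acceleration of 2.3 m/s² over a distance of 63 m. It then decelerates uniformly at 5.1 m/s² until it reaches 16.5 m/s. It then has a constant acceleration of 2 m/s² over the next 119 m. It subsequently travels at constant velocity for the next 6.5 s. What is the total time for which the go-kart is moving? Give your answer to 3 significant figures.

17.2 s

Phase 1 (accelerating): v₀ = 7.50 m/s, a = 2.3 m/s².
v² = v₀² + 2aΔx = 7.50² + 2·2.3·63 = 346 → v = 18.6 m/s
t = (v − v₀)/a = (18.6 − 7.50)/2.3 = 4.83 s

Phase 2 (decelerating): v₀ = 18.6 m/s, a = -5.1 m/s².
v = v₀ + at → t = (16.5 − 18.6) / -5.1 = 0.412 s
v² = v₀² + 2aΔx → Δx = (16.5² − 18.6²)/(2·-5.1) = 7.24 m

Phase 3 (accelerating): v₀ = 16.5 m/s, a = 2 m/s².
v² = v₀² + 2aΔx = 16.5² + 2·2·119 = 748 → v = 27.4 m/s
t = (v − v₀)/a = (27.4 − 16.5)/2 = 5.43 s

Phase 4 (constant speed): v₀ = 27.4 m/s, a = 0 m/s².
v = v₀ + at = 27.4 + (0)(6.5) = 27.4 m/s
Δx = v₀t + ½at² = 27.4·6.5 + 0.5·0·6.5² = 178 m
Total time = 4.83 + 0.412 + 5.43 + 6.50 = 17.2 s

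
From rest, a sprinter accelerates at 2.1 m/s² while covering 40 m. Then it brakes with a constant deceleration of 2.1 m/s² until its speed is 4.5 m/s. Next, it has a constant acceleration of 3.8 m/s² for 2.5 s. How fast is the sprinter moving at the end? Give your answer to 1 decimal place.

Phase 1 (accelerating): v₀ = 0 m/s, a = 2.1 m/s².
v² = v₀² + 2aΔx = 0² + 2·2.1·40 = 168 → v = 13.0 m/s
t = (v − v₀)/a = (13.0 − 0)/2.1 = 6.17 s

Phase 2 (decelerating): v₀ = 13.0 m/s, a = -2.1 m/s².
v = v₀ + at → t = (4.5 − 13.0) / -2.1 = 4.03 s
v² = v₀² + 2aΔx → Δx = (4.5² − 13.0²)/(2·-2.1) = 35.2 m

Phase 3 (accelerating): v₀ = 4.50 m/s, a = 3.8 m/s².
v = v₀ + at = 4.50 + (3.8)(2.5) = 14.0 m/s
Δx = v₀t + ½at² = 4.50·2.5 + 0.5·3.8·2.5² = 23.1 m
Final speed = 14.0 m/s

14.0 m/s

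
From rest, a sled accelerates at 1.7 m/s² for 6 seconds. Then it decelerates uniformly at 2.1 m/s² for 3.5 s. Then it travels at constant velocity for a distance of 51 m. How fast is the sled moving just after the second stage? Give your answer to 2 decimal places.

2.85 m/s

Phase 1 (accelerating): v₀ = 0 m/s, a = 1.7 m/s².
v = v₀ + at = 0 + (1.7)(6) = 10.2 m/s
Δx = v₀t + ½at² = 0·6 + 0.5·1.7·6² = 30.6 m

Phase 2 (decelerating): v₀ = 10.2 m/s, a = -2.1 m/s².
v = v₀ + at = 10.2 + (-2.1)(3.5) = 2.85 m/s
Δx = v₀t + ½at² = 10.2·3.5 + 0.5·-2.1·3.5² = 22.8 m
Speed at end of phase 2 = 2.85 m/s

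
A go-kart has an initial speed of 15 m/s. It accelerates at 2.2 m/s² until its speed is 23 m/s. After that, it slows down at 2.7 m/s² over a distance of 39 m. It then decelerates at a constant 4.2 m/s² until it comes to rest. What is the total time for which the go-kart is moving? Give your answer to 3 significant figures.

Phase 1 (accelerating): v₀ = 15.0 m/s, a = 2.2 m/s².
v = v₀ + at → t = (23 − 15.0) / 2.2 = 3.64 s
v² = v₀² + 2aΔx → Δx = (23² − 15.0²)/(2·2.2) = 69.1 m

Phase 2 (decelerating): v₀ = 23.0 m/s, a = -2.7 m/s².
v² = v₀² + 2aΔx = 23.0² + 2·-2.7·39 = 318 → v = 17.8 m/s
t = (v − v₀)/a = (17.8 − 23.0)/-2.7 = 1.91 s

Phase 3 (decelerating): v₀ = 17.8 m/s, a = -4.2 m/s².
v = v₀ + at → t = (0 − 17.8) / -4.2 = 4.25 s
v² = v₀² + 2aΔx → Δx = (0² − 17.8²)/(2·-4.2) = 37.9 m
Total time = 3.64 + 1.91 + 4.25 = 9.79 s

9.79 s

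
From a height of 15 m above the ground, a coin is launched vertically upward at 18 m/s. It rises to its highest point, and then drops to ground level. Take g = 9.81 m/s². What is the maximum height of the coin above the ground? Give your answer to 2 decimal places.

Phase 1 (rising): v₀ = 18.0 m/s, a = -9.81 m/s².
v = v₀ + at → t = (0 − 18.0) / -9.81 = 1.83 s
v² = v₀² + 2aΔx → Δx = (0² − 18.0²)/(2·-9.81) = 16.5 m
Maximum height = 15 + 16.5 = 31.5 m

31.51 m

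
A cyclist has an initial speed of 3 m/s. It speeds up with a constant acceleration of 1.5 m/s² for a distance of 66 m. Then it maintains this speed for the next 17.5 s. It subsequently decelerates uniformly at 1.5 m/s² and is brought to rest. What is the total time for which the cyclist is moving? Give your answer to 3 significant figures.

34.7 s

Phase 1 (accelerating): v₀ = 3.00 m/s, a = 1.5 m/s².
v² = v₀² + 2aΔx = 3.00² + 2·1.5·66 = 207 → v = 14.4 m/s
t = (v − v₀)/a = (14.4 − 3.00)/1.5 = 7.59 s

Phase 2 (constant speed): v₀ = 14.4 m/s, a = 0 m/s².
v = v₀ + at = 14.4 + (0)(17.5) = 14.4 m/s
Δx = v₀t + ½at² = 14.4·17.5 + 0.5·0·17.5² = 252 m

Phase 3 (decelerating): v₀ = 14.4 m/s, a = -1.5 m/s².
v = v₀ + at → t = (0 − 14.4) / -1.5 = 9.59 s
v² = v₀² + 2aΔx → Δx = (0² − 14.4²)/(2·-1.5) = 69.0 m
Total time = 7.59 + 17.5 + 9.59 = 34.7 s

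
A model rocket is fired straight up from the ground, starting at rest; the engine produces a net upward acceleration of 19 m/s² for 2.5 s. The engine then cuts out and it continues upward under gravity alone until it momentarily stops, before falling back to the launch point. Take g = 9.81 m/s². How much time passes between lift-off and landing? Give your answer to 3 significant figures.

13.3 s

Phase 1 (powered ascent): v₀ = 0 m/s, a = 19 m/s².
v = v₀ + at = 0 + (19)(2.5) = 47.5 m/s
Δx = v₀t + ½at² = 0·2.5 + 0.5·19·2.5² = 59.4 m

Phase 2 (coasting upward): v₀ = 47.5 m/s, a = -9.81 m/s².
v = v₀ + at → t = (0 − 47.5) / -9.81 = 4.84 s
v² = v₀² + 2aΔx → Δx = (0² − 47.5²)/(2·-9.81) = 115 m

Phase 3 (free fall): v₀ = 0 m/s, a = -9.81 m/s².
Falls 174 m from rest: t = √(2·174/9.81) = 5.96 s; v = g·t = 58.5 m/s.
Total time = 2.50 + 4.84 + 5.96 = 13.3 s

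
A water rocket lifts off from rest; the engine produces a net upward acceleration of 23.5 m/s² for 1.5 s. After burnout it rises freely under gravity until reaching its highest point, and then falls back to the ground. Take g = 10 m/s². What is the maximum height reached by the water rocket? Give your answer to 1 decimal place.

88.6 m

Phase 1 (powered ascent): v₀ = 0 m/s, a = 23.5 m/s².
v = v₀ + at = 0 + (23.5)(1.5) = 35.2 m/s
Δx = v₀t + ½at² = 0·1.5 + 0.5·23.5·1.5² = 26.4 m

Phase 2 (coasting upward): v₀ = 35.2 m/s, a = -10 m/s².
v = v₀ + at → t = (0 − 35.2) / -10 = 3.52 s
v² = v₀² + 2aΔx → Δx = (0² − 35.2²)/(2·-10) = 62.1 m
Maximum height = 26.4 + 62.1 = 88.6 m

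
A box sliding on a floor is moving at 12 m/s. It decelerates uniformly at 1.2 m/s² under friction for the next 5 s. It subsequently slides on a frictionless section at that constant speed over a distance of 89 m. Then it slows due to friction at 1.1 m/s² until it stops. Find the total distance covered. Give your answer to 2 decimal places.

Phase 1 (decelerating): v₀ = 12.0 m/s, a = -1.2 m/s².
v = v₀ + at = 12.0 + (-1.2)(5) = 6.00 m/s
Δx = v₀t + ½at² = 12.0·5 + 0.5·-1.2·5² = 45.0 m

Phase 2 (constant speed): v₀ = 6.00 m/s, a = 0 m/s².
Constant speed: t = d/v = 89/6.00 = 14.8 s

Phase 3 (decelerating): v₀ = 6.00 m/s, a = -1.1 m/s².
v = v₀ + at → t = (0 − 6.00) / -1.1 = 5.45 s
v² = v₀² + 2aΔx → Δx = (0² − 6.00²)/(2·-1.1) = 16.4 m
Total distance = 45.0 + 89.0 + 16.4 = 150 m

150.36 m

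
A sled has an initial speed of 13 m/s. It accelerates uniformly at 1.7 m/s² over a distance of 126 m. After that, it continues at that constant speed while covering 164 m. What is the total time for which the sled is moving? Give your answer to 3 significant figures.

13.4 s

Phase 1 (accelerating): v₀ = 13.0 m/s, a = 1.7 m/s².
v² = v₀² + 2aΔx = 13.0² + 2·1.7·126 = 597 → v = 24.4 m/s
t = (v − v₀)/a = (24.4 − 13.0)/1.7 = 6.73 s

Phase 2 (constant speed): v₀ = 24.4 m/s, a = 0 m/s².
Constant speed: t = d/v = 164/24.4 = 6.71 s
Total time = 6.73 + 6.71 = 13.4 s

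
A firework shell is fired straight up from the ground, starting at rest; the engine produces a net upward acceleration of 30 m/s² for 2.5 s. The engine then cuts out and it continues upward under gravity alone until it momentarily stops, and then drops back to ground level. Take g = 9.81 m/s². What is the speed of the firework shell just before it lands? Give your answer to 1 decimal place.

86.4 m/s

Phase 1 (powered ascent): v₀ = 0 m/s, a = 30 m/s².
v = v₀ + at = 0 + (30)(2.5) = 75.0 m/s
Δx = v₀t + ½at² = 0·2.5 + 0.5·30·2.5² = 93.8 m

Phase 2 (coasting upward): v₀ = 75.0 m/s, a = -9.81 m/s².
v = v₀ + at → t = (0 − 75.0) / -9.81 = 7.65 s
v² = v₀² + 2aΔx → Δx = (0² − 75.0²)/(2·-9.81) = 287 m

Phase 3 (free fall): v₀ = 0 m/s, a = -9.81 m/s².
Falls 380 m from rest: t = √(2·380/9.81) = 8.81 s; v = g·t = 86.4 m/s.
Impact speed = 86.4 m/s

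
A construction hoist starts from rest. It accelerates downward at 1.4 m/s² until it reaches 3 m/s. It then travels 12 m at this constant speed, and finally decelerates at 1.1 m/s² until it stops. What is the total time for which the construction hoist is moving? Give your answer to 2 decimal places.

8.87 s

Phase 1 (accelerating): v₀ = 0 m/s, a = 1.4 m/s².
v = v₀ + at → t = (3 − 0) / 1.4 = 2.14 s
v² = v₀² + 2aΔx → Δx = (3² − 0²)/(2·1.4) = 3.21 m

Phase 2 (constant speed): v₀ = 3.00 m/s, a = 0 m/s².
Constant speed: t = d/v = 12/3.00 = 4.00 s

Phase 3 (decelerating): v₀ = 3.00 m/s, a = -1.1 m/s².
v = v₀ + at → t = (0 − 3.00) / -1.1 = 2.73 s
v² = v₀² + 2aΔx → Δx = (0² − 3.00²)/(2·-1.1) = 4.09 m
Total time = 2.14 + 4.00 + 2.73 = 8.87 s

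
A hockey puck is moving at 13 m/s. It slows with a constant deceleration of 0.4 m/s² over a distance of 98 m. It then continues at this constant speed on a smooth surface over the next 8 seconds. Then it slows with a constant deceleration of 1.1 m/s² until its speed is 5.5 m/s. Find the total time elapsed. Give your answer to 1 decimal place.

20.4 s

Phase 1 (decelerating): v₀ = 13.0 m/s, a = -0.4 m/s².
v² = v₀² + 2aΔx = 13.0² + 2·-0.4·98 = 90.6 → v = 9.52 m/s
t = (v − v₀)/a = (9.52 − 13.0)/-0.4 = 8.70 s

Phase 2 (constant speed): v₀ = 9.52 m/s, a = 0 m/s².
v = v₀ + at = 9.52 + (0)(8) = 9.52 m/s
Δx = v₀t + ½at² = 9.52·8 + 0.5·0·8² = 76.1 m

Phase 3 (decelerating): v₀ = 9.52 m/s, a = -1.1 m/s².
v = v₀ + at → t = (5.5 − 9.52) / -1.1 = 3.65 s
v² = v₀² + 2aΔx → Δx = (5.5² − 9.52²)/(2·-1.1) = 27.4 m
Total time = 8.70 + 8.00 + 3.65 = 20.4 s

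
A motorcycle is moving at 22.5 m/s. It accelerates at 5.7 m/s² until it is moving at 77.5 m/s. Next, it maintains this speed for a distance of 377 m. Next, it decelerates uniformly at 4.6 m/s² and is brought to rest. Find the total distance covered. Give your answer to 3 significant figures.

1510 m

Phase 1 (accelerating): v₀ = 22.5 m/s, a = 5.7 m/s².
v = v₀ + at → t = (77.5 − 22.5) / 5.7 = 9.65 s
v² = v₀² + 2aΔx → Δx = (77.5² − 22.5²)/(2·5.7) = 482 m

Phase 2 (constant speed): v₀ = 77.5 m/s, a = 0 m/s².
Constant speed: t = d/v = 377/77.5 = 4.86 s

Phase 3 (decelerating): v₀ = 77.5 m/s, a = -4.6 m/s².
v = v₀ + at → t = (0 − 77.5) / -4.6 = 16.8 s
v² = v₀² + 2aΔx → Δx = (0² − 77.5²)/(2·-4.6) = 653 m
Total distance = 482 + 377 + 653 = 1510 m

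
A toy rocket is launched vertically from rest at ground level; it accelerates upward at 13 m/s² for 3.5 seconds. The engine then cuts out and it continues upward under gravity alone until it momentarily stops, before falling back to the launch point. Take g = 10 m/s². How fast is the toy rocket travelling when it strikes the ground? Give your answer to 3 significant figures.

Phase 1 (powered ascent): v₀ = 0 m/s, a = 13 m/s².
v = v₀ + at = 0 + (13)(3.5) = 45.5 m/s
Δx = v₀t + ½at² = 0·3.5 + 0.5·13·3.5² = 79.6 m

Phase 2 (coasting upward): v₀ = 45.5 m/s, a = -10 m/s².
v = v₀ + at → t = (0 − 45.5) / -10 = 4.55 s
v² = v₀² + 2aΔx → Δx = (0² − 45.5²)/(2·-10) = 104 m

Phase 3 (free fall): v₀ = 0 m/s, a = -10 m/s².
Falls 183 m from rest: t = √(2·183/10) = 6.05 s; v = g·t = 60.5 m/s.
Impact speed = 60.5 m/s

60.5 m/s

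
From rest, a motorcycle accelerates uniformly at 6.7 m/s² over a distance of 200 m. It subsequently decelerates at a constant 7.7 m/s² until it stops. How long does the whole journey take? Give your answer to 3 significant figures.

14.4 s

Phase 1 (accelerating): v₀ = 0 m/s, a = 6.7 m/s².
v² = v₀² + 2aΔx = 0² + 2·6.7·200 = 2680 → v = 51.8 m/s
t = (v − v₀)/a = (51.8 − 0)/6.7 = 7.73 s

Phase 2 (decelerating): v₀ = 51.8 m/s, a = -7.7 m/s².
v = v₀ + at → t = (0 − 51.8) / -7.7 = 6.72 s
v² = v₀² + 2aΔx → Δx = (0² − 51.8²)/(2·-7.7) = 174 m
Total time = 7.73 + 6.72 = 14.4 s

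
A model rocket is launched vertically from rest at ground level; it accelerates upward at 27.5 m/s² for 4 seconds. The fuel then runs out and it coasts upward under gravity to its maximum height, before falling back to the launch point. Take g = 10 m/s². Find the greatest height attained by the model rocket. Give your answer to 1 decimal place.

Phase 1 (powered ascent): v₀ = 0 m/s, a = 27.5 m/s².
v = v₀ + at = 0 + (27.5)(4) = 110 m/s
Δx = v₀t + ½at² = 0·4 + 0.5·27.5·4² = 220 m

Phase 2 (coasting upward): v₀ = 110 m/s, a = -10 m/s².
v = v₀ + at → t = (0 − 110) / -10 = 11.0 s
v² = v₀² + 2aΔx → Δx = (0² − 110²)/(2·-10) = 605 m
Maximum height = 220 + 605 = 825 m

825.0 m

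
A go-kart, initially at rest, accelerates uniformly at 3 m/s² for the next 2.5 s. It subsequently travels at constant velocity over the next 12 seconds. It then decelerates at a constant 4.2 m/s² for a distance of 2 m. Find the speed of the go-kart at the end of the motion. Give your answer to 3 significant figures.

6.28 m/s

Phase 1 (accelerating): v₀ = 0 m/s, a = 3 m/s².
v = v₀ + at = 0 + (3)(2.5) = 7.50 m/s
Δx = v₀t + ½at² = 0·2.5 + 0.5·3·2.5² = 9.38 m

Phase 2 (constant speed): v₀ = 7.50 m/s, a = 0 m/s².
v = v₀ + at = 7.50 + (0)(12) = 7.50 m/s
Δx = v₀t + ½at² = 7.50·12 + 0.5·0·12² = 90.0 m

Phase 3 (decelerating): v₀ = 7.50 m/s, a = -4.2 m/s².
v² = v₀² + 2aΔx = 7.50² + 2·-4.2·2 = 39.5 → v = 6.28 m/s
t = (v − v₀)/a = (6.28 − 7.50)/-4.2 = 0.290 s
Final speed = 6.28 m/s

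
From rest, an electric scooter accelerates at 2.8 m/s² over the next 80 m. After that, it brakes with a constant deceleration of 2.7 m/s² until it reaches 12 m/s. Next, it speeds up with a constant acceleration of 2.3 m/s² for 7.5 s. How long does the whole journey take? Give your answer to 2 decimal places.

18.45 s

Phase 1 (accelerating): v₀ = 0 m/s, a = 2.8 m/s².
v² = v₀² + 2aΔx = 0² + 2·2.8·80 = 448 → v = 21.2 m/s
t = (v − v₀)/a = (21.2 − 0)/2.8 = 7.56 s

Phase 2 (decelerating): v₀ = 21.2 m/s, a = -2.7 m/s².
v = v₀ + at → t = (12 − 21.2) / -2.7 = 3.39 s
v² = v₀² + 2aΔx → Δx = (12² − 21.2²)/(2·-2.7) = 56.3 m

Phase 3 (accelerating): v₀ = 12.0 m/s, a = 2.3 m/s².
v = v₀ + at = 12.0 + (2.3)(7.5) = 29.2 m/s
Δx = v₀t + ½at² = 12.0·7.5 + 0.5·2.3·7.5² = 155 m
Total time = 7.56 + 3.39 + 7.50 = 18.5 s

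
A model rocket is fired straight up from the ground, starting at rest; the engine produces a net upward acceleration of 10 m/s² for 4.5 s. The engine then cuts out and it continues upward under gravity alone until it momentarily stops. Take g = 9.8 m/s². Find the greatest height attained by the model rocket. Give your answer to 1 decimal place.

Phase 1 (powered ascent): v₀ = 0 m/s, a = 10 m/s².
v = v₀ + at = 0 + (10)(4.5) = 45.0 m/s
Δx = v₀t + ½at² = 0·4.5 + 0.5·10·4.5² = 101 m

Phase 2 (coasting upward): v₀ = 45.0 m/s, a = -9.8 m/s².
v = v₀ + at → t = (0 − 45.0) / -9.8 = 4.59 s
v² = v₀² + 2aΔx → Δx = (0² − 45.0²)/(2·-9.8) = 103 m
Maximum height = 101 + 103 = 205 m

204.6 m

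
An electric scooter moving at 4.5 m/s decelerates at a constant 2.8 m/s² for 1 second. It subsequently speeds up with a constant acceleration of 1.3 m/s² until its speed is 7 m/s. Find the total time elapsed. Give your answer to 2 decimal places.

5.08 s

Phase 1 (decelerating): v₀ = 4.50 m/s, a = -2.8 m/s².
v = v₀ + at = 4.50 + (-2.8)(1) = 1.70 m/s
Δx = v₀t + ½at² = 4.50·1 + 0.5·-2.8·1² = 3.10 m

Phase 2 (accelerating): v₀ = 1.70 m/s, a = 1.3 m/s².
v = v₀ + at → t = (7 − 1.70) / 1.3 = 4.08 s
v² = v₀² + 2aΔx → Δx = (7² − 1.70²)/(2·1.3) = 17.7 m
Total time = 1.00 + 4.08 = 5.08 s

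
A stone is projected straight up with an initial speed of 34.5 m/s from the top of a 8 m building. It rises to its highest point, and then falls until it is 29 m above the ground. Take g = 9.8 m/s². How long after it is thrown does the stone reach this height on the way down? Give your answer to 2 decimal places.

Phase 1 (rising): v₀ = 34.5 m/s, a = -9.8 m/s².
v = v₀ + at → t = (0 − 34.5) / -9.8 = 3.52 s
v² = v₀² + 2aΔx → Δx = (0² − 34.5²)/(2·-9.8) = 60.7 m

Phase 2 (falling): v₀ = 0 m/s, a = -9.8 m/s².
Falls 39.7 m from rest: t = √(2·39.7/9.8) = 2.85 s; v = g·t = 27.9 m/s.
Total time = 3.52 + 2.85 = 6.37 s

6.37 s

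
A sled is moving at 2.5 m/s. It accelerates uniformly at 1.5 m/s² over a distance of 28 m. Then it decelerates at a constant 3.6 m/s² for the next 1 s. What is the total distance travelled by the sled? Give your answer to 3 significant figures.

Phase 1 (accelerating): v₀ = 2.50 m/s, a = 1.5 m/s².
v² = v₀² + 2aΔx = 2.50² + 2·1.5·28 = 90.2 → v = 9.50 m/s
t = (v − v₀)/a = (9.50 − 2.50)/1.5 = 4.67 s

Phase 2 (decelerating): v₀ = 9.50 m/s, a = -3.6 m/s².
v = v₀ + at = 9.50 + (-3.6)(1) = 5.90 m/s
Δx = v₀t + ½at² = 9.50·1 + 0.5·-3.6·1² = 7.70 m
Total distance = 28.0 + 7.70 = 35.7 m

35.7 m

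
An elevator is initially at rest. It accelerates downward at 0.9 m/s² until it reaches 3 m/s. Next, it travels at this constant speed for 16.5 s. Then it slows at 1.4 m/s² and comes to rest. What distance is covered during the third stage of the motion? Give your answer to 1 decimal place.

Phase 1 (accelerating): v₀ = 0 m/s, a = 0.9 m/s².
v = v₀ + at → t = (3 − 0) / 0.9 = 3.33 s
v² = v₀² + 2aΔx → Δx = (3² − 0²)/(2·0.9) = 5.00 m

Phase 2 (constant speed): v₀ = 3.00 m/s, a = 0 m/s².
v = v₀ + at = 3.00 + (0)(16.5) = 3.00 m/s
Δx = v₀t + ½at² = 3.00·16.5 + 0.5·0·16.5² = 49.5 m

Phase 3 (decelerating): v₀ = 3.00 m/s, a = -1.4 m/s².
v = v₀ + at → t = (0 − 3.00) / -1.4 = 2.14 s
v² = v₀² + 2aΔx → Δx = (0² − 3.00²)/(2·-1.4) = 3.21 m
Distance in phase 3 = 3.21 m

3.2 m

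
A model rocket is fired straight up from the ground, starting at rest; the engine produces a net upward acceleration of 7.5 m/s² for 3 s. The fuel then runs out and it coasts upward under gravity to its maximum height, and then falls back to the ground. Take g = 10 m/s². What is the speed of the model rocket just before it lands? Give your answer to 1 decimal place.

Phase 1 (powered ascent): v₀ = 0 m/s, a = 7.5 m/s².
v = v₀ + at = 0 + (7.5)(3) = 22.5 m/s
Δx = v₀t + ½at² = 0·3 + 0.5·7.5·3² = 33.8 m

Phase 2 (coasting upward): v₀ = 22.5 m/s, a = -10 m/s².
v = v₀ + at → t = (0 − 22.5) / -10 = 2.25 s
v² = v₀² + 2aΔx → Δx = (0² − 22.5²)/(2·-10) = 25.3 m

Phase 3 (free fall): v₀ = 0 m/s, a = -10 m/s².
Falls 59.1 m from rest: t = √(2·59.1/10) = 3.44 s; v = g·t = 34.4 m/s.
Impact speed = 34.4 m/s

34.4 m/s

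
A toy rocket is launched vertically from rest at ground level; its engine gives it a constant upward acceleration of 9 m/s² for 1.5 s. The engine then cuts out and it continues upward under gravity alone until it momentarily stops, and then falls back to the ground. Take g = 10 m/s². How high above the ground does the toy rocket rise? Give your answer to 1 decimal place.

19.2 m

Phase 1 (powered ascent): v₀ = 0 m/s, a = 9 m/s².
v = v₀ + at = 0 + (9)(1.5) = 13.5 m/s
Δx = v₀t + ½at² = 0·1.5 + 0.5·9·1.5² = 10.1 m

Phase 2 (coasting upward): v₀ = 13.5 m/s, a = -10 m/s².
v = v₀ + at → t = (0 − 13.5) / -10 = 1.35 s
v² = v₀² + 2aΔx → Δx = (0² − 13.5²)/(2·-10) = 9.11 m
Maximum height = 10.1 + 9.11 = 19.2 m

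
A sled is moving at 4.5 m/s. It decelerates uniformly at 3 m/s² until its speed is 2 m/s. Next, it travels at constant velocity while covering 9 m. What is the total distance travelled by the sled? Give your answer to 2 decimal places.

Phase 1 (decelerating): v₀ = 4.50 m/s, a = -3 m/s².
v = v₀ + at → t = (2 − 4.50) / -3 = 0.833 s
v² = v₀² + 2aΔx → Δx = (2² − 4.50²)/(2·-3) = 2.71 m

Phase 2 (constant speed): v₀ = 2.00 m/s, a = 0 m/s².
Constant speed: t = d/v = 9/2.00 = 4.50 s
Total distance = 2.71 + 9.00 = 11.7 m

11.71 m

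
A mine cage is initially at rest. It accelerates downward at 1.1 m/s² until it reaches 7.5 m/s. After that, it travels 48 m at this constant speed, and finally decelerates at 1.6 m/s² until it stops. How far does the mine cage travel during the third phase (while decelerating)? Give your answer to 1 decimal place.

17.6 m

Phase 1 (accelerating): v₀ = 0 m/s, a = 1.1 m/s².
v = v₀ + at → t = (7.5 − 0) / 1.1 = 6.82 s
v² = v₀² + 2aΔx → Δx = (7.5² − 0²)/(2·1.1) = 25.6 m

Phase 2 (constant speed): v₀ = 7.50 m/s, a = 0 m/s².
Constant speed: t = d/v = 48/7.50 = 6.40 s

Phase 3 (decelerating): v₀ = 7.50 m/s, a = -1.6 m/s².
v = v₀ + at → t = (0 − 7.50) / -1.6 = 4.69 s
v² = v₀² + 2aΔx → Δx = (0² − 7.50²)/(2·-1.6) = 17.6 m
Distance in phase 3 = 17.6 m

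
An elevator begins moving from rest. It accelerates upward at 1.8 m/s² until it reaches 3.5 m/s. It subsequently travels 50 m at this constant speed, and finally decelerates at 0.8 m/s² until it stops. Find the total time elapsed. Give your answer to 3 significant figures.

Phase 1 (accelerating): v₀ = 0 m/s, a = 1.8 m/s².
v = v₀ + at → t = (3.5 − 0) / 1.8 = 1.94 s
v² = v₀² + 2aΔx → Δx = (3.5² − 0²)/(2·1.8) = 3.40 m

Phase 2 (constant speed): v₀ = 3.50 m/s, a = 0 m/s².
Constant speed: t = d/v = 50/3.50 = 14.3 s

Phase 3 (decelerating): v₀ = 3.50 m/s, a = -0.8 m/s².
v = v₀ + at → t = (0 − 3.50) / -0.8 = 4.38 s
v² = v₀² + 2aΔx → Δx = (0² − 3.50²)/(2·-0.8) = 7.66 m
Total time = 1.94 + 14.3 + 4.38 = 20.6 s

20.6 s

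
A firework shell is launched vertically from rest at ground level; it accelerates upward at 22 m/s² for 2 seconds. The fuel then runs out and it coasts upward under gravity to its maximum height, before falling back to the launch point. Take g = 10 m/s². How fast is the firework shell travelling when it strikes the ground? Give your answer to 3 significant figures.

Phase 1 (powered ascent): v₀ = 0 m/s, a = 22 m/s².
v = v₀ + at = 0 + (22)(2) = 44.0 m/s
Δx = v₀t + ½at² = 0·2 + 0.5·22·2² = 44.0 m

Phase 2 (coasting upward): v₀ = 44.0 m/s, a = -10 m/s².
v = v₀ + at → t = (0 − 44.0) / -10 = 4.40 s
v² = v₀² + 2aΔx → Δx = (0² − 44.0²)/(2·-10) = 96.8 m

Phase 3 (free fall): v₀ = 0 m/s, a = -10 m/s².
Falls 141 m from rest: t = √(2·141/10) = 5.31 s; v = g·t = 53.1 m/s.
Impact speed = 53.1 m/s

53.1 m/s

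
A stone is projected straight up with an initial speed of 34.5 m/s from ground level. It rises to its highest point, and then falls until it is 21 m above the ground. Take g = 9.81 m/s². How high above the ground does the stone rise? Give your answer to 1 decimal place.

Phase 1 (rising): v₀ = 34.5 m/s, a = -9.81 m/s².
v = v₀ + at → t = (0 − 34.5) / -9.81 = 3.52 s
v² = v₀² + 2aΔx → Δx = (0² − 34.5²)/(2·-9.81) = 60.7 m
Maximum height = 60.7 m

60.7 m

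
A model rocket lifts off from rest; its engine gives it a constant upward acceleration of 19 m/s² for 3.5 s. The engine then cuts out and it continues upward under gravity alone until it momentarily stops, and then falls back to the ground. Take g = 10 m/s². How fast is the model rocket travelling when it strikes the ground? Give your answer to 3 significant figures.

82.2 m/s

Phase 1 (powered ascent): v₀ = 0 m/s, a = 19 m/s².
v = v₀ + at = 0 + (19)(3.5) = 66.5 m/s
Δx = v₀t + ½at² = 0·3.5 + 0.5·19·3.5² = 116 m

Phase 2 (coasting upward): v₀ = 66.5 m/s, a = -10 m/s².
v = v₀ + at → t = (0 − 66.5) / -10 = 6.65 s
v² = v₀² + 2aΔx → Δx = (0² − 66.5²)/(2·-10) = 221 m

Phase 3 (free fall): v₀ = 0 m/s, a = -10 m/s².
Falls 337 m from rest: t = √(2·337/10) = 8.22 s; v = g·t = 82.2 m/s.
Impact speed = 82.2 m/s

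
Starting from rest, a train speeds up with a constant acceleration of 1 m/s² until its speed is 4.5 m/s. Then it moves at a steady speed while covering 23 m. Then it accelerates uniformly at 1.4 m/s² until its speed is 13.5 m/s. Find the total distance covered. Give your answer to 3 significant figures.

Phase 1 (accelerating): v₀ = 0 m/s, a = 1 m/s².
v = v₀ + at → t = (4.5 − 0) / 1 = 4.50 s
v² = v₀² + 2aΔx → Δx = (4.5² − 0²)/(2·1) = 10.1 m

Phase 2 (constant speed): v₀ = 4.50 m/s, a = 0 m/s².
Constant speed: t = d/v = 23/4.50 = 5.11 s

Phase 3 (accelerating): v₀ = 4.50 m/s, a = 1.4 m/s².
v = v₀ + at → t = (13.5 − 4.50) / 1.4 = 6.43 s
v² = v₀² + 2aΔx → Δx = (13.5² − 4.50²)/(2·1.4) = 57.9 m
Total distance = 10.1 + 23.0 + 57.9 = 91.0 m

91.0 m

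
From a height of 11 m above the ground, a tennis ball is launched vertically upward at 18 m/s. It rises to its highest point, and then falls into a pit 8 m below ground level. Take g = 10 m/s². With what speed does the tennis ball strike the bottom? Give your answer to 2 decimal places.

26.53 m/s

Phase 1 (rising): v₀ = 18.0 m/s, a = -10 m/s².
v = v₀ + at → t = (0 − 18.0) / -10 = 1.80 s
v² = v₀² + 2aΔx → Δx = (0² − 18.0²)/(2·-10) = 16.2 m

Phase 2 (falling): v₀ = 0 m/s, a = -10 m/s².
Falls 35.2 m from rest: t = √(2·35.2/10) = 2.65 s; v = g·t = 26.5 m/s.
Final speed = 26.5 m/s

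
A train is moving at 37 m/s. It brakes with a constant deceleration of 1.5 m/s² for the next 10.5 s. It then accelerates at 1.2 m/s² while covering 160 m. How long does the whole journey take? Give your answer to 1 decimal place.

16.9 s

Phase 1 (decelerating): v₀ = 37.0 m/s, a = -1.5 m/s².
v = v₀ + at = 37.0 + (-1.5)(10.5) = 21.2 m/s
Δx = v₀t + ½at² = 37.0·10.5 + 0.5·-1.5·10.5² = 306 m

Phase 2 (accelerating): v₀ = 21.2 m/s, a = 1.2 m/s².
v² = v₀² + 2aΔx = 21.2² + 2·1.2·160 = 836 → v = 28.9 m/s
t = (v − v₀)/a = (28.9 − 21.2)/1.2 = 6.38 s
Total time = 10.5 + 6.38 = 16.9 s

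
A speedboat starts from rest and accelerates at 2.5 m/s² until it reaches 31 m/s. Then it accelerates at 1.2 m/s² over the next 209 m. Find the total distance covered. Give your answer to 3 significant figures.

401 m

Phase 1 (accelerating): v₀ = 0 m/s, a = 2.5 m/s².
v = v₀ + at → t = (31 − 0) / 2.5 = 12.4 s
v² = v₀² + 2aΔx → Δx = (31² − 0²)/(2·2.5) = 192 m

Phase 2 (accelerating): v₀ = 31.0 m/s, a = 1.2 m/s².
v² = v₀² + 2aΔx = 31.0² + 2·1.2·209 = 1460 → v = 38.2 m/s
t = (v − v₀)/a = (38.2 − 31.0)/1.2 = 6.04 s
Total distance = 192 + 209 = 401 m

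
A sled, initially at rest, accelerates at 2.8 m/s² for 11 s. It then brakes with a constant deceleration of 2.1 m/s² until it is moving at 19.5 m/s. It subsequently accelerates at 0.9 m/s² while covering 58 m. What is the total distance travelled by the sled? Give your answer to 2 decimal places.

362.73 m

Phase 1 (accelerating): v₀ = 0 m/s, a = 2.8 m/s².
v = v₀ + at = 0 + (2.8)(11) = 30.8 m/s
Δx = v₀t + ½at² = 0·11 + 0.5·2.8·11² = 169 m

Phase 2 (decelerating): v₀ = 30.8 m/s, a = -2.1 m/s².
v = v₀ + at → t = (19.5 − 30.8) / -2.1 = 5.38 s
v² = v₀² + 2aΔx → Δx = (19.5² − 30.8²)/(2·-2.1) = 135 m

Phase 3 (accelerating): v₀ = 19.5 m/s, a = 0.9 m/s².
v² = v₀² + 2aΔx = 19.5² + 2·0.9·58 = 485 → v = 22.0 m/s
t = (v − v₀)/a = (22.0 − 19.5)/0.9 = 2.79 s
Total distance = 169 + 135 + 58.0 = 363 m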